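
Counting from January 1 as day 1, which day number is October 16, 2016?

Days in months before October: 31 + 29 + 31 + 30 + 31 + 30 + 31 + 31 + 30 = 274.
Plus 16 days into October → day 290.

290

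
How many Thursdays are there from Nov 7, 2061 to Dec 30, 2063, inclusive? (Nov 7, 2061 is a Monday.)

112

Nov 7, 2061 is a Monday; the first Thursday on or after it is Nov 10, 2061 (3 days later).
From Nov 10, 2061 to Dec 30, 2063: 51 + 365 + 364 = 780 days (rest of 2061, 2062, to Dec 30, 2063 in 2063).
780 ÷ 7 = 111 full weeks with remainder 3, so 111 more Thursdays after the first → 112.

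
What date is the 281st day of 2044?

Jan has 31 days (281 − 31 = 250 remain).
Feb has 29 days (250 − 29 = 221 remain).
Mar has 31 days (221 − 31 = 190 remain).
Apr has 30 days (190 − 30 = 160 remain).
May has 31 days (160 − 31 = 129 remain).
Jun has 30 days (129 − 30 = 99 remain).
Jul has 31 days (99 − 31 = 68 remain).
Aug has 31 days (68 − 31 = 37 remain).
Sep has 30 days (37 − 30 = 7 remain).
7 into Oct → Oct 7.

Oct 7, 2044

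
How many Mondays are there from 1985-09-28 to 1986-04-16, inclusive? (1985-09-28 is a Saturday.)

29

1985-09-28 is a Saturday; the first Monday on or after it is 1985-09-30 (2 days later).
From 1985-09-30 to 1986-04-16: 0 + 31 + 30 + 31 + 31 + 28 + 31 + 16 = 198 days (rest of September, October, November, December, January, February, March, April).
198 ÷ 7 = 28 full weeks with remainder 2, so 28 more Mondays after the first → 29.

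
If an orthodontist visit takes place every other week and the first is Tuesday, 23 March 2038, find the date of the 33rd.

14 June 2039

The 33rd occurrence is 32 intervals after the first: 32 × 14 = 448 days after 23 March 2038.
March has 31 days — 8 days to the end of March leaves 440.
From end of March to end of 2038 is 275 days (165 left).
January has 31 days (134 left).
February has 28 days (106 left).
March has 31 days (75 left).
April has 30 days (45 left).
May has 31 days (14 left).
14 days into June → 14 June 2039.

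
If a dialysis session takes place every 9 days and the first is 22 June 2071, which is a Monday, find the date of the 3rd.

The 3rd occurrence is 2 intervals after the first: 2 × 9 = 18 days after 22 June 2071.
June has 30 days — 8 days to the end of June leaves 10.
10 days into July → 10 July 2071.

10 July 2071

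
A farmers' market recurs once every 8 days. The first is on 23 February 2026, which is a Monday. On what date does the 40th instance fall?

The 40th occurrence is 39 intervals after the first: 39 × 8 = 312 days after 23 February 2026.
February has 28 days — 5 days to the end of February leaves 307.
March has 31 days (276 left).
April has 30 days (246 left).
May has 31 days (215 left).
June has 30 days (185 left).
July has 31 days (154 left).
August has 31 days (123 left).
September has 30 days (93 left).
October has 31 days (62 left).
November has 30 days (32 left).
December has 31 days (1 left).
1 day into January → 1 January 2027.

1 January 2027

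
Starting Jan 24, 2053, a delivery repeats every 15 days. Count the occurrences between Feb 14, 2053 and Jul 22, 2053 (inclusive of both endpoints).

Occurrences land 15·i days after Jan 24, 2053 for i = 0, 1, 2, …
Feb 14, 2053 is 21 days after the start; 21 ÷ 15 = 1 remainder 6; since the remainder is 6, round up to i = 2. First occurrence in the window: #3 on Feb 23, 2053 (2×15 = 30 days in).
Jul 22, 2053 is 179 days after the start; 179 ÷ 15 = 11 remainder 14. Last occurrence in the window: #12 on Jul 8, 2053.
Occurrences #3 through #12: 10 in total.

10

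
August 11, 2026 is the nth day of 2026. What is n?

Days in months before August: 31 + 28 + 31 + 30 + 31 + 30 + 31 = 212.
Plus 11 days into August → day 223.

223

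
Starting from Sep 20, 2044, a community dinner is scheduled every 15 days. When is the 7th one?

Dec 19, 2044

The 7th occurrence is 6 intervals after the first: 6 × 15 = 90 days after Sep 20, 2044.
Sep has 30 days — 10 days to the end of Sep leaves 80.
Oct has 31 days (49 left).
Nov has 30 days (19 left).
19 days into Dec → Dec 19, 2044.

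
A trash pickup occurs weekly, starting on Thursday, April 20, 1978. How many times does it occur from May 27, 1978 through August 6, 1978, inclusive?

10

Occurrences land 7·i days after April 20, 1978 for i = 0, 1, 2, …
May 27, 1978 is 37 days after the start; 37 ÷ 7 = 5 remainder 2; since the remainder is 2, round up to i = 6. First occurrence in the window: #7 on June 1, 1978 (6×7 = 42 days in).
August 6, 1978 is 108 days after the start; 108 ÷ 7 = 15 remainder 3. Last occurrence in the window: #16 on August 3, 1978.
Occurrences #7 through #16: 10 in total.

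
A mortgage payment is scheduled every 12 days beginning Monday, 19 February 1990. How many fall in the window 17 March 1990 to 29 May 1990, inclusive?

6

Occurrences land 12·i days after 19 February 1990 for i = 0, 1, 2, …
17 March 1990 is 26 days after the start; 26 ÷ 12 = 2 remainder 2; since the remainder is 2, round up to i = 3. First occurrence in the window: #4 on 27 March 1990 (3×12 = 36 days in).
29 May 1990 is 99 days after the start; 99 ÷ 12 = 8 remainder 3. Last occurrence in the window: #9 on 26 May 1990.
Occurrences #4 through #9: 6 in total.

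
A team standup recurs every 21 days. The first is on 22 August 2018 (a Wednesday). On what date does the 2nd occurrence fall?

12 September 2018

The 2nd occurrence is 1 interval after the first: 1 × 21 = 21 days after 22 August 2018.
August has 31 days — 9 days to the end of August leaves 12.
12 days into September → 12 September 2018.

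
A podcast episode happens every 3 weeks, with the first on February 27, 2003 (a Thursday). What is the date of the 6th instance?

June 12, 2003

The 6th occurrence is 5 intervals after the first: 5 × 21 = 105 days after February 27, 2003.
February has 28 days — 1 day to the end of February leaves 104.
March has 31 days (73 left).
April has 30 days (43 left).
May has 31 days (12 left).
12 days into June → June 12, 2003.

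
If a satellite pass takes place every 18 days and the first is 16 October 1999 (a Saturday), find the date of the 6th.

14 January 2000

The 6th occurrence is 5 intervals after the first: 5 × 18 = 90 days after 16 October 1999.
October has 31 days — 15 days to the end of October leaves 75.
November has 30 days (45 left).
December has 31 days (14 left).
14 days into January → 14 January 2000.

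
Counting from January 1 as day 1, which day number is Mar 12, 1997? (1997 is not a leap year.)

Days in months before Mar: 31 + 28 = 59.
Plus 12 days into Mar → day 71.

71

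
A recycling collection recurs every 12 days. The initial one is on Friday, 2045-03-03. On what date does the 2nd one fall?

2045-03-15

The 2nd occurrence is 1 interval after the first: 1 × 12 = 12 days after 2045-03-03.
12 days later is 2045-03-15.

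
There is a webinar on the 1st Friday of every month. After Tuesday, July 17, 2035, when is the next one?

July 2035 starts on a Sunday, so its 1st Friday is July 6, 2035 (5 days in).
That is not after July 17, 2035, so look at August 2035.
August 2035 starts on a Wednesday, so its 1st Friday is August 3, 2035 (2 days in).

August 3, 2035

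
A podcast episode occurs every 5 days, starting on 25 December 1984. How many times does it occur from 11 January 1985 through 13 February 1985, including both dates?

7

Occurrences land 5·i days after 25 December 1984 for i = 0, 1, 2, …
11 January 1985 is 17 days after the start; 17 ÷ 5 = 3 remainder 2; since the remainder is 2, round up to i = 4. First occurrence in the window: #5 on 14 January 1985 (4×5 = 20 days in).
13 February 1985 is 50 days after the start; 50 ÷ 5 = 10 remainder 0. Last occurrence in the window: #11 on 13 February 1985.
Occurrences #5 through #11: 7 in total.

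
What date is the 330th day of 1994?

January has 31 days (330 − 31 = 299 remain).
February has 28 days (299 − 28 = 271 remain).
March has 31 days (271 − 31 = 240 remain).
April has 30 days (240 − 30 = 210 remain).
May has 31 days (210 − 31 = 179 remain).
June has 30 days (179 − 30 = 149 remain).
July has 31 days (149 − 31 = 118 remain).
August has 31 days (118 − 31 = 87 remain).
September has 30 days (87 − 30 = 57 remain).
October has 31 days (57 − 31 = 26 remain).
26 into November → November 26.

1994-11-26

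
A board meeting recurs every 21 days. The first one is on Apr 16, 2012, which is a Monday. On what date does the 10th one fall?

Oct 22, 2012

The 10th occurrence is 9 intervals after the first: 9 × 21 = 189 days after Apr 16, 2012.
Apr has 30 days — 14 days to the end of Apr leaves 175.
May has 31 days (144 left).
Jun has 30 days (114 left).
Jul has 31 days (83 left).
Aug has 31 days (52 left).
Sep has 30 days (22 left).
22 days into Oct → Oct 22, 2012.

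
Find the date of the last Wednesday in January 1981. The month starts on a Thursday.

1981-01-28

January 1981 begins on a Thursday, so the first Wednesday is January 7 (6 days later).
January 1981 has 31 days. Adding weeks: 7, 14, 21, 28 — the last one ≤ 31 is the 28th.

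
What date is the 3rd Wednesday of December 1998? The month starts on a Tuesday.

16 December 1998

December 1998 begins on a Tuesday, so the first Wednesday is December 2 (1 day later).
The 3rd Wednesday is 2 weeks later: 2 + 14 = 16.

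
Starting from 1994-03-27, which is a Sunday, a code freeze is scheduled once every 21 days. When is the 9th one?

The 9th occurrence is 8 intervals after the first: 8 × 21 = 168 days after 1994-03-27.
March has 31 days — 4 days to the end of March leaves 164.
April has 30 days (134 left).
May has 31 days (103 left).
June has 30 days (73 left).
July has 31 days (42 left).
August has 31 days (11 left).
11 days into September → 1994-09-11.

1994-09-11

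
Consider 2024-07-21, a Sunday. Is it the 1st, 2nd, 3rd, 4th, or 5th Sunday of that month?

Day 21 falls in week ⌈21/7⌉ of the month.
Days 1–7 hold the 1st Sunday, 8–14 the 2nd, 15–21 the 3rd, 22–28 the 4th, 29–31 the 5th.
21 is in the range for the 3rd.

3rd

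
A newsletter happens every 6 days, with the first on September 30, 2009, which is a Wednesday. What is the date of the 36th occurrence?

The 36th occurrence is 35 intervals after the first: 35 × 6 = 210 days after September 30, 2009.
September has 30 days — 0 days to the end of September leaves 210.
October has 31 days (179 left).
November has 30 days (149 left).
December has 31 days (118 left).
January has 31 days (87 left).
February has 28 days (59 left).
March has 31 days (28 left).
28 days into April → April 28, 2010.

April 28, 2010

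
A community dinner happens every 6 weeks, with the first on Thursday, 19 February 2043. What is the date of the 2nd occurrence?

The 2nd occurrence is 1 interval after the first: 1 × 42 = 42 days after 19 February 2043.
February has 28 days — 9 days to the end of February leaves 33.
March has 31 days (2 left).
2 days into April → 2 April 2043.

2 April 2043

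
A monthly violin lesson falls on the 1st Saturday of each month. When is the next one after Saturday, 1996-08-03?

August 1996 starts on a Thursday, so its 1st Saturday is 1996-08-03 (2 days in).
That is not after 1996-08-03, so look at September 1996.
September 1996 starts on a Sunday, so its 1st Saturday is 1996-09-07 (6 days in).

1996-09-07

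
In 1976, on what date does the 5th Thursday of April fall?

29 April 1976

April 1976 begins on a Thursday, so the first Thursday is April 1.
The 5th Thursday is 4 weeks later: 1 + 28 = 29.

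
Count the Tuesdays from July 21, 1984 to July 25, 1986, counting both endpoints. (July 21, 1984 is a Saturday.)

July 21, 1984 is a Saturday; the first Tuesday on or after it is July 24, 1984 (3 days later).
From July 24, 1984 to July 25, 1986: 160 + 365 + 206 = 731 days (rest of 1984, 1985, to July 25, 1986 in 1986).
731 ÷ 7 = 104 full weeks with remainder 3, so 104 more Tuesdays after the first → 105.

105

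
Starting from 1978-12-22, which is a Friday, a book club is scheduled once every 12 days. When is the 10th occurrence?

1979-04-09

The 10th occurrence is 9 intervals after the first: 9 × 12 = 108 days after 1978-12-22.
December has 31 days — 9 days to the end of December leaves 99.
January has 31 days (68 left).
February has 28 days (40 left).
March has 31 days (9 left).
9 days into April → 1979-04-09.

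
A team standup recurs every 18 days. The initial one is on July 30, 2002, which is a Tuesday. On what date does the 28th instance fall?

The 28th occurrence is 27 intervals after the first: 27 × 18 = 486 days after July 30, 2002.
July has 31 days — 1 day to the end of July leaves 485.
From end of July to end of 2002 is 153 days (332 left).
January has 31 days (301 left).
February has 28 days (273 left).
March has 31 days (242 left).
April has 30 days (212 left).
May has 31 days (181 left).
June has 30 days (151 left).
July has 31 days (120 left).
August has 31 days (89 left).
September has 30 days (59 left).
October has 31 days (28 left).
28 days into November → November 28, 2003.

November 28, 2003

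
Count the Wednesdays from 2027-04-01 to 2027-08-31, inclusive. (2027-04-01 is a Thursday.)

21

2027-04-01 is a Thursday; the first Wednesday on or after it is 2027-04-07 (6 days later).
From 2027-04-07 to 2027-08-31: 23 + 31 + 30 + 31 + 31 = 146 days (rest of April, May, June, July, August).
146 ÷ 7 = 20 full weeks with remainder 6, so 20 more Wednesdays after the first → 21.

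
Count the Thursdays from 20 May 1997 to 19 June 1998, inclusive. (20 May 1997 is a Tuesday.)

20 May 1997 is a Tuesday; the first Thursday on or after it is 22 May 1997 (2 days later).
From 22 May 1997 to 19 June 1998: 223 + 170 = 393 days (rest of 1997, to 19 June 1998 in 1998).
393 ÷ 7 = 56 full weeks with remainder 1, so 56 more Thursdays after the first → 57.

57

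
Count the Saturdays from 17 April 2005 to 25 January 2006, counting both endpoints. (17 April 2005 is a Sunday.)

40

17 April 2005 is a Sunday; the first Saturday on or after it is 23 April 2005 (6 days later).
From 23 April 2005 to 25 January 2006: 7 + 31 + 30 + 31 + 31 + 30 + 31 + 30 + 31 + 25 = 277 days (rest of April, May, June, July, August, September, October, November, December, January).
277 ÷ 7 = 39 full weeks with remainder 4, so 39 more Saturdays after the first → 40.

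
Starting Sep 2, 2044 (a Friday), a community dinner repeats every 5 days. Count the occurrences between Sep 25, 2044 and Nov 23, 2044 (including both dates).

Occurrences land 5·i days after Sep 2, 2044 for i = 0, 1, 2, …
Sep 25, 2044 is 23 days after the start; 23 ÷ 5 = 4 remainder 3; since the remainder is 3, round up to i = 5. First occurrence in the window: #6 on Sep 27, 2044 (5×5 = 25 days in).
Nov 23, 2044 is 82 days after the start; 82 ÷ 5 = 16 remainder 2. Last occurrence in the window: #17 on Nov 21, 2044.
Occurrences #6 through #17: 12 in total.

12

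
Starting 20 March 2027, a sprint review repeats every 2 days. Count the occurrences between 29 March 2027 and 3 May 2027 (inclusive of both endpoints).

Occurrences land 2·i days after 20 March 2027 for i = 0, 1, 2, …
29 March 2027 is 9 days after the start; 9 ÷ 2 = 4 remainder 1; since the remainder is 1, round up to i = 5. First occurrence in the window: #6 on 30 March 2027 (5×2 = 10 days in).
3 May 2027 is 44 days after the start; 44 ÷ 2 = 22 remainder 0. Last occurrence in the window: #23 on 3 May 2027.
Occurrences #6 through #23: 18 in total.

18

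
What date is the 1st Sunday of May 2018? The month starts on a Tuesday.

May 6, 2018

May 2018 begins on a Tuesday, so the first Sunday is May 6 (5 days later).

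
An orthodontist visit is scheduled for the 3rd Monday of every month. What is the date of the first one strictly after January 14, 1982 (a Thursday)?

January 18, 1982

January 1982 starts on a Friday; its first Monday is the 4th, so the 3rd Monday is the 18th — January 18, 1982.
January 18, 1982 is after January 14, 1982, so that is the next one.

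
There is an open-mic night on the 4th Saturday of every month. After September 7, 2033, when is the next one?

September 24, 2033

September 2033 starts on a Thursday; its first Saturday is the 3rd, so the 4th Saturday is the 24th — September 24, 2033.
September 24, 2033 is after September 7, 2033, so that is the next one.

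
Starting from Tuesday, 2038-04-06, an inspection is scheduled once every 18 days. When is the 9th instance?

The 9th occurrence is 8 intervals after the first: 8 × 18 = 144 days after 2038-04-06.
April has 30 days — 24 days to the end of April leaves 120.
May has 31 days (89 left).
June has 30 days (59 left).
July has 31 days (28 left).
28 days into August → 2038-08-28.

2038-08-28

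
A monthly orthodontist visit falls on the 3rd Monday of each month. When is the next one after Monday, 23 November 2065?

November 2065 starts on a Sunday; its first Monday is the 2nd, so the 3rd Monday is the 16th — 16 November 2065.
That is not after 23 November 2065, so look at December 2065.
December 2065 starts on a Tuesday; its first Monday is the 7th, so the 3rd Monday is the 21st — 21 December 2065.

21 December 2065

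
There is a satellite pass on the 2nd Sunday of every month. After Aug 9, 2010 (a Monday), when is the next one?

Aug 2010 starts on a Sunday; its first Sunday is the 1st, so the 2nd Sunday is the 8th — Aug 8, 2010.
That is not after Aug 9, 2010, so look at Sep 2010.
Sep 2010 starts on a Wednesday; its first Sunday is the 5th, so the 2nd Sunday is the 12th — Sep 12, 2010.

Sep 12, 2010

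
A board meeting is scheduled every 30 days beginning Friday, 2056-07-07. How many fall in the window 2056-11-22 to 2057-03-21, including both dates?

4

Occurrences land 30·i days after 2056-07-07 for i = 0, 1, 2, …
2056-11-22 is 138 days after the start; 138 ÷ 30 = 4 remainder 18; since the remainder is 18, round up to i = 5. First occurrence in the window: #6 on 2056-12-04 (5×30 = 150 days in).
2057-03-21 is 257 days after the start; 257 ÷ 30 = 8 remainder 17. Last occurrence in the window: #9 on 2057-03-04.
Occurrences #6 through #9: 4 in total.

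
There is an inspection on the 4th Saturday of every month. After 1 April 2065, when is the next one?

25 April 2065

April 2065 starts on a Wednesday; its first Saturday is the 4th, so the 4th Saturday is the 25th — 25 April 2065.
25 April 2065 is after 1 April 2065, so that is the next one.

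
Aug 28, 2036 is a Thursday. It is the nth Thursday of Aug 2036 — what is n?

Day 28 falls in week ⌈28/7⌉ of the month.
Days 1–7 hold the 1st Thursday, 8–14 the 2nd, 15–21 the 3rd, 22–28 the 4th, 29–31 the 5th.
28 is in the range for the 4th.

4th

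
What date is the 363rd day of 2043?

2043-12-29

January has 31 days (363 − 31 = 332 remain).
February has 28 days (332 − 28 = 304 remain).
March has 31 days (304 − 31 = 273 remain).
April has 30 days (273 − 30 = 243 remain).
May has 31 days (243 − 31 = 212 remain).
June has 30 days (212 − 30 = 182 remain).
July has 31 days (182 − 31 = 151 remain).
August has 31 days (151 − 31 = 120 remain).
September has 30 days (120 − 30 = 90 remain).
October has 31 days (90 − 31 = 59 remain).
November has 30 days (59 − 30 = 29 remain).
29 into December → December 29.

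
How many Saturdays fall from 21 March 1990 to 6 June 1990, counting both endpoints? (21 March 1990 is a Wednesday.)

21 March 1990 is a Wednesday; the first Saturday on or after it is 24 March 1990 (3 days later).
From 24 March 1990 to 6 June 1990: 7 + 30 + 31 + 6 = 74 days (rest of March, April, May, June).
74 ÷ 7 = 10 full weeks with remainder 4, so 10 more Saturdays after the first → 11.

11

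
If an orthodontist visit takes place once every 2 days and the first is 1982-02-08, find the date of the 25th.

The 25th occurrence is 24 intervals after the first: 24 × 2 = 48 days after 1982-02-08.
February has 28 days — 20 days to the end of February leaves 28.
28 days into March → 1982-03-28.

1982-03-28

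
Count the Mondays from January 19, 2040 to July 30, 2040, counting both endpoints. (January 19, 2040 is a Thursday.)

28

January 19, 2040 is a Thursday; the first Monday on or after it is January 23, 2040 (4 days later).
From January 23, 2040 to July 30, 2040: 8 + 29 + 31 + 30 + 31 + 30 + 30 = 189 days (rest of January, February, March, April, May, June, July).
189 ÷ 7 = 27 full weeks with remainder 0, so 27 more Mondays after the first → 28.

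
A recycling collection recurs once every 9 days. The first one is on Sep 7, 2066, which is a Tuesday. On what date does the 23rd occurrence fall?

The 23rd occurrence is 22 intervals after the first: 22 × 9 = 198 days after Sep 7, 2066.
Sep has 30 days — 23 days to the end of Sep leaves 175.
Oct has 31 days (144 left).
Nov has 30 days (114 left).
Dec has 31 days (83 left).
Jan has 31 days (52 left).
Feb has 28 days (24 left).
24 days into Mar → Mar 24, 2067.

Mar 24, 2067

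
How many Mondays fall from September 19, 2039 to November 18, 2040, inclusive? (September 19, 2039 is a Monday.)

61

September 19, 2039 is a Monday; the first Monday on or after it is September 19, 2039.
From September 19, 2039 to November 18, 2040: 103 + 323 = 426 days (rest of 2039, to November 18, 2040 in 2040).
426 ÷ 7 = 60 full weeks with remainder 6, so 60 more Mondays after the first → 61.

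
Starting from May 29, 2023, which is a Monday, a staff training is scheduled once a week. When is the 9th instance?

July 24, 2023

The 9th occurrence is 8 intervals after the first: 8 × 7 = 56 days after May 29, 2023.
May has 31 days — 2 days to the end of May leaves 54.
June has 30 days (24 left).
24 days into July → July 24, 2023.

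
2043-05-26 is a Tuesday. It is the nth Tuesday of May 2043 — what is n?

Day 26 falls in week ⌈26/7⌉ of the month.
Days 1–7 hold the 1st Tuesday, 8–14 the 2nd, 15–21 the 3rd, 22–28 the 4th, 29–31 the 5th.
26 is in the range for the 4th.

4th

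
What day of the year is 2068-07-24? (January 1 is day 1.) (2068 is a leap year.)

206

Days in months before July: 31 + 29 + 31 + 30 + 31 + 30 = 182.
Plus 24 days into July → day 206.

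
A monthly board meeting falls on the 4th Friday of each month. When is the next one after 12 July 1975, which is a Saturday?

July 1975 starts on a Tuesday; its first Friday is the 4th, so the 4th Friday is the 25th — 25 July 1975.
25 July 1975 is after 12 July 1975, so that is the next one.

25 July 1975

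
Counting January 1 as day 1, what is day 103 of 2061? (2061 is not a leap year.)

Apr 13, 2061

Jan has 31 days (103 − 31 = 72 remain).
Feb has 28 days (72 − 28 = 44 remain).
Mar has 31 days (44 − 31 = 13 remain).
13 into Apr → Apr 13.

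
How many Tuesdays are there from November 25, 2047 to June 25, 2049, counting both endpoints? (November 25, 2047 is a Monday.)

83

November 25, 2047 is a Monday; the first Tuesday on or after it is November 26, 2047 (1 day later).
From November 26, 2047 to June 25, 2049: 35 + 366 + 176 = 577 days (rest of 2047, 2048, to June 25, 2049 in 2049).
577 ÷ 7 = 82 full weeks with remainder 3, so 82 more Tuesdays after the first → 83.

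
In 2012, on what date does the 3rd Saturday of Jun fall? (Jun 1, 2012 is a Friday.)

Jun 16, 2012

Jun 2012 begins on a Friday, so the first Saturday is Jun 2 (1 day later).
The 3rd Saturday is 2 weeks later: 2 + 14 = 16.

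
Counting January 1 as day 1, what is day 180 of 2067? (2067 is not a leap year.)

January has 31 days (180 − 31 = 149 remain).
February has 28 days (149 − 28 = 121 remain).
March has 31 days (121 − 31 = 90 remain).
April has 30 days (90 − 30 = 60 remain).
May has 31 days (60 − 31 = 29 remain).
29 into June → June 29.

June 29, 2067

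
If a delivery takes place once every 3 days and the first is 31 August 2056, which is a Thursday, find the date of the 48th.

The 48th occurrence is 47 intervals after the first: 47 × 3 = 141 days after 31 August 2056.
August has 31 days — 0 days to the end of August leaves 141.
September has 30 days (111 left).
October has 31 days (80 left).
November has 30 days (50 left).
December has 31 days (19 left).
19 days into January → 19 January 2057.

19 January 2057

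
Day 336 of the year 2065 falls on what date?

Jan has 31 days (336 − 31 = 305 remain).
Feb has 28 days (305 − 28 = 277 remain).
Mar has 31 days (277 − 31 = 246 remain).
Apr has 30 days (246 − 30 = 216 remain).
May has 31 days (216 − 31 = 185 remain).
Jun has 30 days (185 − 30 = 155 remain).
Jul has 31 days (155 − 31 = 124 remain).
Aug has 31 days (124 − 31 = 93 remain).
Sep has 30 days (93 − 30 = 63 remain).
Oct has 31 days (63 − 31 = 32 remain).
Nov has 30 days (32 − 30 = 2 remain).
2 into Dec → Dec 2.

Dec 2, 2065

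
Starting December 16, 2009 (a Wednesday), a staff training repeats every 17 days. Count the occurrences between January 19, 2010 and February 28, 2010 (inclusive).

3

Occurrences land 17·i days after December 16, 2009 for i = 0, 1, 2, …
January 19, 2010 is 34 days after the start; 34 ÷ 17 = 2 remainder 0. First occurrence in the window: #3 on January 19, 2010 (2×17 = 34 days in).
February 28, 2010 is 74 days after the start; 74 ÷ 17 = 4 remainder 6. Last occurrence in the window: #5 on February 22, 2010.
Occurrences #3 through #5: 3 in total.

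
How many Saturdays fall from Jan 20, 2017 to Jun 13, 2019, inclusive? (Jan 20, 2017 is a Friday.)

Jan 20, 2017 is a Friday; the first Saturday on or after it is Jan 21, 2017 (1 day later).
From Jan 21, 2017 to Jun 13, 2019: 344 + 365 + 164 = 873 days (rest of 2017, 2018, to Jun 13, 2019 in 2019).
873 ÷ 7 = 124 full weeks with remainder 5, so 124 more Saturdays after the first → 125.

125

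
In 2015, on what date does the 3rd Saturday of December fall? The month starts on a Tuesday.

December 2015 begins on a Tuesday, so the first Saturday is December 5 (4 days later).
The 3rd Saturday is 2 weeks later: 5 + 14 = 19.

December 19, 2015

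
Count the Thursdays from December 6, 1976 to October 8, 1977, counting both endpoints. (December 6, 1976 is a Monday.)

44

December 6, 1976 is a Monday; the first Thursday on or after it is December 9, 1976 (3 days later).
From December 9, 1976 to October 8, 1977: 22 + 31 + 28 + 31 + 30 + 31 + 30 + 31 + 31 + 30 + 8 = 303 days (rest of December, January, February, March, April, May, June, July, August, September, October).
303 ÷ 7 = 43 full weeks with remainder 2, so 43 more Thursdays after the first → 44.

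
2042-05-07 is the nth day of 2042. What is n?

Days in months before May: 31 + 28 + 31 + 30 = 120.
Plus 7 days into May → day 127.

127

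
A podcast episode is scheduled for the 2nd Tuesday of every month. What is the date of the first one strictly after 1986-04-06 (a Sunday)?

1986-04-08

April 1986 starts on a Tuesday; its first Tuesday is the 1st, so the 2nd Tuesday is the 8th — 1986-04-08.
1986-04-08 is after 1986-04-06, so that is the next one.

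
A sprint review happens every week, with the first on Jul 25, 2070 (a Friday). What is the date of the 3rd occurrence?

Aug 8, 2070

The 3rd occurrence is 2 intervals after the first: 2 × 7 = 14 days after Jul 25, 2070.
Jul has 31 days — 6 days to the end of Jul leaves 8.
8 days into Aug → Aug 8, 2070.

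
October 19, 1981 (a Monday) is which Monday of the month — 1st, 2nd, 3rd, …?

Day 19 falls in week ⌈19/7⌉ of the month.
Days 1–7 hold the 1st Monday, 8–14 the 2nd, 15–21 the 3rd, 22–28 the 4th, 29–31 the 5th.
19 is in the range for the 3rd.

3rd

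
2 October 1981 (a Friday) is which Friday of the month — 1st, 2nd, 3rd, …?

Day 2 falls in week ⌈2/7⌉ of the month.
Days 1–7 hold the 1st Friday, 8–14 the 2nd, 15–21 the 3rd, 22–28 the 4th, 29–31 the 5th.
2 is in the range for the 1st.

1st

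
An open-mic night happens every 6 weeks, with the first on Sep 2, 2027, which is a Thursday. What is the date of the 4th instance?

Jan 6, 2028

The 4th occurrence is 3 intervals after the first: 3 × 42 = 126 days after Sep 2, 2027.
Sep has 30 days — 28 days to the end of Sep leaves 98.
Oct has 31 days (67 left).
Nov has 30 days (37 left).
Dec has 31 days (6 left).
6 days into Jan → Jan 6, 2028.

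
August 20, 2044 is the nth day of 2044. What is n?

233

Days in months before August: 31 + 29 + 31 + 30 + 31 + 30 + 31 = 213.
Plus 20 days into August → day 233.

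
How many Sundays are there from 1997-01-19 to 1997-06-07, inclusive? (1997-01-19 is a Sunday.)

20

1997-01-19 is a Sunday; the first Sunday on or after it is 1997-01-19.
From 1997-01-19 to 1997-06-07: 12 + 28 + 31 + 30 + 31 + 7 = 139 days (rest of January, February, March, April, May, June).
139 ÷ 7 = 19 full weeks with remainder 6, so 19 more Sundays after the first → 20.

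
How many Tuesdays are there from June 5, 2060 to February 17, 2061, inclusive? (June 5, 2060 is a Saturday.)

June 5, 2060 is a Saturday; the first Tuesday on or after it is June 8, 2060 (3 days later).
From June 8, 2060 to February 17, 2061: 22 + 31 + 31 + 30 + 31 + 30 + 31 + 31 + 17 = 254 days (rest of June, July, August, September, October, November, December, January, February).
254 ÷ 7 = 36 full weeks with remainder 2, so 36 more Tuesdays after the first → 37.

37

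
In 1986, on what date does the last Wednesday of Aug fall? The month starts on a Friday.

Aug 1986 begins on a Friday, so the first Wednesday is Aug 6 (5 days later).
Aug 1986 has 31 days. Adding weeks: 6, 13, 20, 27 — the last one ≤ 31 is the 27th.

Aug 27, 1986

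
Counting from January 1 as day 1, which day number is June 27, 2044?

Days in months before June: 31 + 29 + 31 + 30 + 31 = 152.
Plus 27 days into June → day 179.

179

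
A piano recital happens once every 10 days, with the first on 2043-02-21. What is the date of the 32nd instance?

The 32nd occurrence is 31 intervals after the first: 31 × 10 = 310 days after 2043-02-21.
February has 28 days — 7 days to the end of February leaves 303.
March has 31 days (272 left).
April has 30 days (242 left).
May has 31 days (211 left).
June has 30 days (181 left).
July has 31 days (150 left).
August has 31 days (119 left).
September has 30 days (89 left).
October has 31 days (58 left).
November has 30 days (28 left).
28 days into December → 2043-12-28.

2043-12-28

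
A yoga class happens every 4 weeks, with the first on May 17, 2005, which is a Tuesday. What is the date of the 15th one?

Jun 13, 2006

The 15th occurrence is 14 intervals after the first: 14 × 28 = 392 days after May 17, 2005.
May has 31 days — 14 days to the end of May leaves 378.
Jun has 30 days (348 left).
Jul has 31 days (317 left).
Aug has 31 days (286 left).
Sep has 30 days (256 left).
Oct has 31 days (225 left).
Nov has 30 days (195 left).
Dec has 31 days (164 left).
Jan has 31 days (133 left).
Feb has 28 days (105 left).
Mar has 31 days (74 left).
Apr has 30 days (44 left).
May has 31 days (13 left).
13 days into Jun → Jun 13, 2006.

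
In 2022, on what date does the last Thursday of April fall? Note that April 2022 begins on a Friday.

April 28, 2022

April 2022 begins on a Friday, so the first Thursday is April 7 (6 days later).
April 2022 has 30 days. Adding weeks: 7, 14, 21, 28 — the last one ≤ 30 is the 28th.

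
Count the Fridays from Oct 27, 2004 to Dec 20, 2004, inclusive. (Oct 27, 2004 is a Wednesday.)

8

Oct 27, 2004 is a Wednesday; the first Friday on or after it is Oct 29, 2004 (2 days later).
From Oct 29, 2004 to Dec 20, 2004: 2 + 30 + 20 = 52 days (rest of Oct, Nov, Dec).
52 ÷ 7 = 7 full weeks with remainder 3, so 7 more Fridays after the first → 8.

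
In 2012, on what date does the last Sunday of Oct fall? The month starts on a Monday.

Oct 2012 begins on a Monday, so the first Sunday is Oct 7 (6 days later).
Oct 2012 has 31 days. Adding weeks: 7, 14, 21, 28 — the last one ≤ 31 is the 28th.

Oct 28, 2012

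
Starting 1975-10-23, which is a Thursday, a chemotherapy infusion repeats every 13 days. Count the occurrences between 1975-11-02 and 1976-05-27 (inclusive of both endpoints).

Occurrences land 13·i days after 1975-10-23 for i = 0, 1, 2, …
1975-11-02 is 10 days after the start; 10 ÷ 13 = 0 remainder 10; since the remainder is 10, round up to i = 1. First occurrence in the window: #2 on 1975-11-05 (1×13 = 13 days in).
1976-05-27 is 217 days after the start; 217 ÷ 13 = 16 remainder 9. Last occurrence in the window: #17 on 1976-05-18.
Occurrences #2 through #17: 16 in total.

16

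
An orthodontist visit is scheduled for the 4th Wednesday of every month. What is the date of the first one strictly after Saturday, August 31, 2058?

September 25, 2058

August 2058 starts on a Thursday; its first Wednesday is the 7th, so the 4th Wednesday is the 28th — August 28, 2058.
That is not after August 31, 2058, so look at September 2058.
September 2058 starts on a Sunday; its first Wednesday is the 4th, so the 4th Wednesday is the 25th — September 25, 2058.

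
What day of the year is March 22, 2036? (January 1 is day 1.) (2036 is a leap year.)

Days in months before March: 31 + 29 = 60.
Plus 22 days into March → day 82.

82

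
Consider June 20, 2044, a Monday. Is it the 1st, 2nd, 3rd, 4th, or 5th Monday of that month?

3rd

Day 20 falls in week ⌈20/7⌉ of the month.
Days 1–7 hold the 1st Monday, 8–14 the 2nd, 15–21 the 3rd, 22–28 the 4th, 29–31 the 5th.
20 is in the range for the 3rd.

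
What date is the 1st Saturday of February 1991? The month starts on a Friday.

2 February 1991

February 1991 begins on a Friday, so the first Saturday is February 2 (1 day later).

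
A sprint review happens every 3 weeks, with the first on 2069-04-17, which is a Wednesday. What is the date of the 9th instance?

2069-10-02

The 9th occurrence is 8 intervals after the first: 8 × 21 = 168 days after 2069-04-17.
April has 30 days — 13 days to the end of April leaves 155.
May has 31 days (124 left).
June has 30 days (94 left).
July has 31 days (63 left).
August has 31 days (32 left).
September has 30 days (2 left).
2 days into October → 2069-10-02.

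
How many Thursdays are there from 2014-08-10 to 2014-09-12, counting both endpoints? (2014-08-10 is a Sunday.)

5

2014-08-10 is a Sunday; the first Thursday on or after it is 2014-08-14 (4 days later).
From 2014-08-14 to 2014-09-12: 17 + 12 = 29 days (rest of August, September).
29 ÷ 7 = 4 full weeks with remainder 1, so 4 more Thursdays after the first → 5.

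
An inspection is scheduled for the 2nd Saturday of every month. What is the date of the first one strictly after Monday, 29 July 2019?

July 2019 starts on a Monday; its first Saturday is the 6th, so the 2nd Saturday is the 13th — 13 July 2019.
That is not after 29 July 2019, so look at August 2019.
August 2019 starts on a Thursday; its first Saturday is the 3rd, so the 2nd Saturday is the 10th — 10 August 2019.

10 August 2019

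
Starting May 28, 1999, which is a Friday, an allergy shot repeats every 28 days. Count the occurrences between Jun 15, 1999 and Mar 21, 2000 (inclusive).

10

Occurrences land 28·i days after May 28, 1999 for i = 0, 1, 2, …
Jun 15, 1999 is 18 days after the start; 18 ÷ 28 = 0 remainder 18; since the remainder is 18, round up to i = 1. First occurrence in the window: #2 on Jun 25, 1999 (1×28 = 28 days in).
Mar 21, 2000 is 298 days after the start; 298 ÷ 28 = 10 remainder 18. Last occurrence in the window: #11 on Mar 3, 2000.
Occurrences #2 through #11: 10 in total.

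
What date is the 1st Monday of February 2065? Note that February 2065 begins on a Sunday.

2 February 2065

February 2065 begins on a Sunday, so the first Monday is February 2 (1 day later).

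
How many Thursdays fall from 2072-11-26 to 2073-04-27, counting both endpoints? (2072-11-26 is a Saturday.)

22

2072-11-26 is a Saturday; the first Thursday on or after it is 2072-12-01 (5 days later).
From 2072-12-01 to 2073-04-27: 30 + 31 + 28 + 31 + 27 = 147 days (rest of December, January, February, March, April).
147 ÷ 7 = 21 full weeks with remainder 0, so 21 more Thursdays after the first → 22.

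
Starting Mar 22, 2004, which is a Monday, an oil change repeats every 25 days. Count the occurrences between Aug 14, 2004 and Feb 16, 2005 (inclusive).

8

Occurrences land 25·i days after Mar 22, 2004 for i = 0, 1, 2, …
Aug 14, 2004 is 145 days after the start; 145 ÷ 25 = 5 remainder 20; since the remainder is 20, round up to i = 6. First occurrence in the window: #7 on Aug 19, 2004 (6×25 = 150 days in).
Feb 16, 2005 is 331 days after the start; 331 ÷ 25 = 13 remainder 6. Last occurrence in the window: #14 on Feb 10, 2005.
Occurrences #7 through #14: 8 in total.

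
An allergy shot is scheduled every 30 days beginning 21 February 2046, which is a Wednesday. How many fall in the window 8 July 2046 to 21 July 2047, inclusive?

13

Occurrences land 30·i days after 21 February 2046 for i = 0, 1, 2, …
8 July 2046 is 137 days after the start; 137 ÷ 30 = 4 remainder 17; since the remainder is 17, round up to i = 5. First occurrence in the window: #6 on 21 July 2046 (5×30 = 150 days in).
21 July 2047 is 515 days after the start; 515 ÷ 30 = 17 remainder 5. Last occurrence in the window: #18 on 16 July 2047.
Occurrences #6 through #18: 13 in total.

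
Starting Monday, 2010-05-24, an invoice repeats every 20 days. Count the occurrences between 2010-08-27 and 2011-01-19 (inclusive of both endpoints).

8

Occurrences land 20·i days after 2010-05-24 for i = 0, 1, 2, …
2010-08-27 is 95 days after the start; 95 ÷ 20 = 4 remainder 15; since the remainder is 15, round up to i = 5. First occurrence in the window: #6 on 2010-09-01 (5×20 = 100 days in).
2011-01-19 is 240 days after the start; 240 ÷ 20 = 12 remainder 0. Last occurrence in the window: #13 on 2011-01-19.
Occurrences #6 through #13: 8 in total.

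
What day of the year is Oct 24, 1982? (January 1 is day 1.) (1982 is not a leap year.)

Days in months before Oct: 31 + 28 + 31 + 30 + 31 + 30 + 31 + 31 + 30 = 273.
Plus 24 days into Oct → day 297.

297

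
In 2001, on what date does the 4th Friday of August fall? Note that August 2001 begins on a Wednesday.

2001-08-24

August 2001 begins on a Wednesday, so the first Friday is August 3 (2 days later).
The 4th Friday is 3 weeks later: 3 + 21 = 24.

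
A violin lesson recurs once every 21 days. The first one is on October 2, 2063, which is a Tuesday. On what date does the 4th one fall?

The 4th occurrence is 3 intervals after the first: 3 × 21 = 63 days after October 2, 2063.
October has 31 days — 29 days to the end of October leaves 34.
November has 30 days (4 left).
4 days into December → December 4, 2063.

December 4, 2063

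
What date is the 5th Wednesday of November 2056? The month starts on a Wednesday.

November 2056 begins on a Wednesday, so the first Wednesday is November 1.
The 5th Wednesday is 4 weeks later: 1 + 28 = 29.

29 November 2056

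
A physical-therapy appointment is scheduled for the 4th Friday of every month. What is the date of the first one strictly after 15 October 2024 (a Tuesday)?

25 October 2024

October 2024 starts on a Tuesday; its first Friday is the 4th, so the 4th Friday is the 25th — 25 October 2024.
25 October 2024 is after 15 October 2024, so that is the next one.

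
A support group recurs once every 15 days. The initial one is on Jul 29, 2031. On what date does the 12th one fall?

The 12th occurrence is 11 intervals after the first: 11 × 15 = 165 days after Jul 29, 2031.
Jul has 31 days — 2 days to the end of Jul leaves 163.
Aug has 31 days (132 left).
Sep has 30 days (102 left).
Oct has 31 days (71 left).
Nov has 30 days (41 left).
Dec has 31 days (10 left).
10 days into Jan → Jan 10, 2032.

Jan 10, 2032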